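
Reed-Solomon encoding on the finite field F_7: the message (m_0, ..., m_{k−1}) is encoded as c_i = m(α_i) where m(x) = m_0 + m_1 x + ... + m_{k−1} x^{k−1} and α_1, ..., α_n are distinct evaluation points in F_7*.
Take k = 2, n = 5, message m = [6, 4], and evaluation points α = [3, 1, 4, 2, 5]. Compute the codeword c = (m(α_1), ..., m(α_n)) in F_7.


c = [4, 3, 1, 0, 5]

Message polynomial: m(x) = 6 + 4·x (mod 7).
For each evaluation point α_i, compute m(α_i) mod 7:
  α_1 = 3: Horner steps 4 → 4, so m(3) = 4.
  α_2 = 1: Horner steps 4 → 3, so m(1) = 3.
  α_3 = 4: Horner steps 4 → 1, so m(4) = 1.
  α_4 = 2: Horner steps 4 → 0, so m(2) = 0.
  α_5 = 5: Horner steps 4 → 5, so m(5) = 5.
Codeword c = [4, 3, 1, 0, 5] ∈ F_7^5.


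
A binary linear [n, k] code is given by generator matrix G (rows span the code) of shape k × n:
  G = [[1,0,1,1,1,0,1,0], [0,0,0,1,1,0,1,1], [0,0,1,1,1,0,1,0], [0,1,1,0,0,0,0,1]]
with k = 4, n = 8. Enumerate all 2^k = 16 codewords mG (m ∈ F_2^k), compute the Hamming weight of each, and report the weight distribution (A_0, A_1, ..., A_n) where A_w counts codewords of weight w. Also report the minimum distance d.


Weight distribution: A_0 = 1, A_1 = 2, A_2 = 2, A_3 = 2, A_4 = 3, A_5 = 4, A_6 = 2. Minimum distance d = 1.

Enumerate all 2^4 = 16 messages m ∈ F_2^4.
For each, compute codeword c = mG in F_2^8, then tally its weight.
  m = 0000 → c = 00000000, weight = 0.
  m = 1000 → c = 10111010, weight = 5.
  m = 0100 → c = 00011011, weight = 4.
  m = 1100 → c = 10100001, weight = 3.
  m = 0010 → c = 00111010, weight = 4.
  m = 1010 → c = 10000000, weight = 1.
  m = 0110 → c = 00100001, weight = 2.
  m = 1110 → c = 10011011, weight = 5.
  m = 0001 → c = 01100001, weight = 3.
  m = 1001 → c = 11011011, weight = 6.
  m = 0101 → c = 01111010, weight = 5.
  m = 1101 → c = 11000000, weight = 2.
  m = 0011 → c = 01011011, weight = 5.
  m = 1011 → c = 11100001, weight = 4.
  m = 0111 → c = 01000000, weight = 1.
  m = 1111 → c = 11111010, weight = 6.
Tally weights:
  weight 0: 1 codewords.
  weight 1: 2 codewords.
  weight 2: 2 codewords.
  weight 3: 2 codewords.
  weight 4: 3 codewords.
  weight 5: 4 codewords.
  weight 6: 2 codewords.
Minimum distance d = smallest w > 0 with A_w > 0 = 1.
Sanity: Σ A_w = 16 = 2^4 = 16 ✓.


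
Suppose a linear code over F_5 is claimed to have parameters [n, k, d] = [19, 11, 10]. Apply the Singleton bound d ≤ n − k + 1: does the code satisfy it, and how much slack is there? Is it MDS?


Singleton RHS = n − k + 1 = 9, slack = -1, bound violated (no such code; not MDS).

Singleton bound: d ≤ n − k + 1.
Here n = 19, k = 11, so n − k + 1 = 9.
Given d = 10, check d ≤ 9: NO.
Slack = (n − k + 1) − d = -1.
The slack is negative: d = 10 exceeds n − k + 1 = 9 by 1, so the Singleton bound is violated and no linear [19, 11, 10]_5 code can exist. In particular it is not MDS (MDS requires d = n − k + 1 exactly).
Description: the claimed parameters are [19, 11, 10]_5; such a code would be impossible (violates the Singleton bound).


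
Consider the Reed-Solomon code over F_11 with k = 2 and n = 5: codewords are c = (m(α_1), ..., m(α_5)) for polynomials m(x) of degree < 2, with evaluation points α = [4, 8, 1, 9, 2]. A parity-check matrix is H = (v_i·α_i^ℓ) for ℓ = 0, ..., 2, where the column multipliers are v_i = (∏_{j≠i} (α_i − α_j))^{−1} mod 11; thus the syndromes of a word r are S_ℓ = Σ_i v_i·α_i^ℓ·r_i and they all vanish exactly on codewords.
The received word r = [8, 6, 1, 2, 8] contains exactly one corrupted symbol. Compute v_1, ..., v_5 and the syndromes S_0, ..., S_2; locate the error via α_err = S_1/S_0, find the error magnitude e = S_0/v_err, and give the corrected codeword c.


S = (3, 1, 4), error at position 1, error magnitude e = 8, c = [0, 6, 1, 2, 8].

Step 1: column multipliers v_i = (∏_{j≠i}(α_i − α_j))^{−1} mod 11.
  i = 1 (α = 4): (4−8)(4−1)(4−9)(4−2) = (−4)·3·(−5)·2 = 120 ≡ 10, so v_1 = 10^{−1} = 10 (mod 11).
  i = 2 (α = 8): (8−4)(8−1)(8−9)(8−2) = 4·7·(−1)·6 = −168 ≡ 8, so v_2 = 8^{−1} = 7 (mod 11).
  i = 3 (α = 1): (1−4)(1−8)(1−9)(1−2) = (−3)·(−7)·(−8)·(−1) = 168 ≡ 3, so v_3 = 3^{−1} = 4 (mod 11).
  i = 4 (α = 9): (9−4)(9−8)(9−1)(9−2) = 5·1·8·7 = 280 ≡ 5, so v_4 = 5^{−1} = 9 (mod 11).
  i = 5 (α = 2): (2−4)(2−8)(2−1)(2−9) = (−2)·(−6)·1·(−7) = −84 ≡ 4, so v_5 = 4^{−1} = 3 (mod 11).
  v = [10, 7, 4, 9, 3].
Step 2: syndromes of r = [8, 6, 1, 2, 8] (all sums mod 11).
  S_0 = Σ v_i r_i = 10·8 + 7·6 + 4·1 + 9·2 + 3·8 = 168 ≡ 3.
  S_1 = Σ v_i α_i r_i = 10·4·8 + 7·8·6 + 4·1·1 + 9·9·2 + 3·2·8 = 870 ≡ 1.
  α_i^2 mod 11 = [5, 9, 1, 4, 4].
  S_2 = Σ v_i α_i^2 r_i = 10·5·8 + 7·9·6 + 4·1·1 + 9·4·2 + 3·4·8 = 950 ≡ 4.
  S = (3, 1, 4) ≠ 0, so r is not a codeword (an error is present).
Step 3: locate the error. For a single error e at position i, S_ℓ = v_i·e·α_i^ℓ, so α_err = S_1/S_0.
  S_0^{−1} = 3^{−1} = 4 (mod 11), so α_err = 1·4 = 4 ≡ 4 = α_1. Error position i = 1.
  Consistency check: S_2/S_1 = 4·1 = 4 ≡ 4 = α_err ✓ (single-error assumption holds).
Step 4: error magnitude e = S_0/v_1 = S_0·∏_{j≠1}(α_1 − α_j) = 3·10 = 30 ≡ 8 (mod 11).
Step 5: correct position 1: c_1 = r_1 − e = 8 − 8 ≡ 0 (mod 11). Hence c = [0, 6, 1, 2, 8].
  Check: interpolating c through the α_i gives m(x) = 5 + 7·x (degree < 2) with m(α_i) = c_i for every i, so c is indeed a codeword.


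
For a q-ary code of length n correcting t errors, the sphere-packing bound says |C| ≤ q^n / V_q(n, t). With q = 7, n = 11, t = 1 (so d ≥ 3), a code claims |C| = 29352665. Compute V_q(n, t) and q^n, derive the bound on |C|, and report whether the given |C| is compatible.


V_q(n, t) = 67, q^n = 1977326743, Hamming bound = 29512339, |C| = 29352665 ≤ bound (satisfied).

Step 1: Compute V_q(n, t) = Σ_{j=0}^1 C(n, j) (q−1)^j.
  j = 0: C(11,0)·(6)^0 = 1·1 = 1.
  j = 1: C(11,1)·(6)^1 = 11·6 = 66.
  V_q(n, t) = 1 + 66 = 67.
Step 2: q^n = 7^11 = 1977326743.
Step 3: Hamming bound ⌊q^n / V_q(n,t)⌋ = ⌊1977326743/67⌋ = 29512339.
Step 4: Compare |C| = 29352665 to 29512339: satisfied.
The claimed |C| lies below the Hamming bound.


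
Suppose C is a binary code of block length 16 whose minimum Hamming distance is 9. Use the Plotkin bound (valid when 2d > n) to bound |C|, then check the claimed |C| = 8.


Plotkin bound M ≤ 8; given |C| = 8 ≤ bound (satisfied).

Check applicability: 2d = 18, n = 16.
2d − n = 2 > 0, so Plotkin applies.
Compute d/(2d−n) = 9/2 ≈ 4.5000.
⌊d/(2d−n)⌋ = 4.
Plotkin bound: M ≤ 2·4 = 8.
Given |C| = 8, check: satisfied.
This |C| is at the Plotkin bound.


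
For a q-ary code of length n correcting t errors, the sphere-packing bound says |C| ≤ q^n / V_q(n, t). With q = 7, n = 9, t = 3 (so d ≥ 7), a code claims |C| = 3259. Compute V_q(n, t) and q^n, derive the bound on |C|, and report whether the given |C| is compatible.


V_q(n, t) = 19495, q^n = 40353607, Hamming bound = 2069, |C| = 3259 > bound (violated).

Step 1: Compute V_q(n, t) = Σ_{j=0}^3 C(n, j) (q−1)^j.
  j = 0: C(9,0)·(6)^0 = 1·1 = 1.
  j = 1: C(9,1)·(6)^1 = 9·6 = 54.
  j = 2: C(9,2)·(6)^2 = 36·36 = 1296.
  j = 3: C(9,3)·(6)^3 = 84·216 = 18144.
  V_q(n, t) = 1 + 54 + 1296 + 18144 = 19495.
Step 2: q^n = 7^9 = 40353607.
Step 3: Hamming bound ⌊q^n / V_q(n,t)⌋ = ⌊40353607/19495⌋ = 2069.
Step 4: Compare |C| = 3259 to 2069: violated.
The claimed |C| lies above the Hamming bound, so no 7-ary code of length 9 with d ≥ 7 can have 3259 codewords.


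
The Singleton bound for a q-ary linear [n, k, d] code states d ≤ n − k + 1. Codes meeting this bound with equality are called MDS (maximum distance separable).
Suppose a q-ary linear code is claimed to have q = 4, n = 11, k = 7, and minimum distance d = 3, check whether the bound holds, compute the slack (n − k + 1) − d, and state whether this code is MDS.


Singleton RHS = n − k + 1 = 5, slack = 2, bound satisfied, not MDS.

Singleton bound: d ≤ n − k + 1.
Here n = 11, k = 7, so n − k + 1 = 5.
Given d = 3, check d ≤ 5: YES.
Slack = (n − k + 1) − d = 2.
The code is NOT MDS (slack = 2 > 0).
Description: the claimed parameters are [11, 7, 3]_4; such a code would be non-MDS.


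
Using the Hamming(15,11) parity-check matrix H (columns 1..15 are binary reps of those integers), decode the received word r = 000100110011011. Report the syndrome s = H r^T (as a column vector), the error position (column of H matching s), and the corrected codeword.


s = (1, 1, 0, 1)^T, error position = 13, corrected codeword c = 000100110011111

Compute s = H r^T mod 2 one row at a time:
  s_1 = 1 + 0 + 0 + 1 + 1 + 0 + 1 + 1 = 5 ≡ 1 (mod 2).
  s_2 = 1 + 0 + 0 + 1 + 1 + 0 + 1 + 1 = 5 ≡ 1 (mod 2).
  s_3 = 0 + 0 + 0 + 1 + 0 + 1 + 1 + 1 = 4 ≡ 0 (mod 2).
  s_4 = 0 + 0 + 0 + 1 + 0 + 1 + 0 + 1 = 3 ≡ 1 (mod 2).
s = (1, 1, 0, 1)^T — this equals column 13 of H (binary 1101), so error is at position 13.
Correct: flip bit 13 of r = 000100110011011 to get c = 000100110011111.


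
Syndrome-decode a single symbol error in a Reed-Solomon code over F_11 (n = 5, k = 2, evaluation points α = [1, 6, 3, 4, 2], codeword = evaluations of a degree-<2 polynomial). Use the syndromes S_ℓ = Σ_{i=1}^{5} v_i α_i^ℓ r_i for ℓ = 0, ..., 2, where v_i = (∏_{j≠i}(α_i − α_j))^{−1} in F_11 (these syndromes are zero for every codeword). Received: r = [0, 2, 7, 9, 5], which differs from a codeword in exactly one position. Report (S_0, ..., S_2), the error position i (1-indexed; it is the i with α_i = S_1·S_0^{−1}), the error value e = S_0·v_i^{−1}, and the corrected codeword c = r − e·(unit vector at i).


S = (1, 1, 1), error at position 1, error magnitude e = 8, c = [3, 2, 7, 9, 5].

Step 1: column multipliers v_i = (∏_{j≠i}(α_i − α_j))^{−1} mod 11.
  i = 1 (α = 1): (1−6)(1−3)(1−4)(1−2) = (−5)·(−2)·(−3)·(−1) = 30 ≡ 8, so v_1 = 8^{−1} = 7 (mod 11).
  i = 2 (α = 6): (6−1)(6−3)(6−4)(6−2) = 5·3·2·4 = 120 ≡ 10, so v_2 = 10^{−1} = 10 (mod 11).
  i = 3 (α = 3): (3−1)(3−6)(3−4)(3−2) = 2·(−3)·(−1)·1 = 6 ≡ 6, so v_3 = 6^{−1} = 2 (mod 11).
  i = 4 (α = 4): (4−1)(4−6)(4−3)(4−2) = 3·(−2)·1·2 = −12 ≡ 10, so v_4 = 10^{−1} = 10 (mod 11).
  i = 5 (α = 2): (2−1)(2−6)(2−3)(2−4) = 1·(−4)·(−1)·(−2) = −8 ≡ 3, so v_5 = 3^{−1} = 4 (mod 11).
  v = [7, 10, 2, 10, 4].
Step 2: syndromes of r = [0, 2, 7, 9, 5] (all sums mod 11).
  S_0 = Σ v_i r_i = 7·0 + 10·2 + 2·7 + 10·9 + 4·5 = 144 ≡ 1.
  S_1 = Σ v_i α_i r_i = 7·1·0 + 10·6·2 + 2·3·7 + 10·4·9 + 4·2·5 = 562 ≡ 1.
  α_i^2 mod 11 = [1, 3, 9, 5, 4].
  S_2 = Σ v_i α_i^2 r_i = 7·1·0 + 10·3·2 + 2·9·7 + 10·5·9 + 4·4·5 = 716 ≡ 1.
  S = (1, 1, 1) ≠ 0, so r is not a codeword (an error is present).
Step 3: locate the error. For a single error e at position i, S_ℓ = v_i·e·α_i^ℓ, so α_err = S_1/S_0.
  S_0^{−1} = 1^{−1} = 1 (mod 11), so α_err = 1·1 = 1 ≡ 1 = α_1. Error position i = 1.
  Consistency check: S_2/S_1 = 1·1 = 1 ≡ 1 = α_err ✓ (single-error assumption holds).
Step 4: error magnitude e = S_0/v_1 = S_0·∏_{j≠1}(α_1 − α_j) = 1·8 = 8 ≡ 8 (mod 11).
Step 5: correct position 1: c_1 = r_1 − e = 0 − 8 ≡ 3 (mod 11). Hence c = [3, 2, 7, 9, 5].
  Check: interpolating c through the α_i gives m(x) = 1 + 2·x (degree < 2) with m(α_i) = c_i for every i, so c is indeed a codeword.


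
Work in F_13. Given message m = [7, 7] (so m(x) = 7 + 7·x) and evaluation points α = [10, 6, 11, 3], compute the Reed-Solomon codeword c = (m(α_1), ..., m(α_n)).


c = [12, 10, 6, 2]

Message polynomial: m(x) = 7 + 7·x (mod 13).
For each evaluation point α_i, compute m(α_i) mod 13:
  α_1 = 10: Horner steps 7 → 12, so m(10) = 12.
  α_2 = 6: Horner steps 7 → 10, so m(6) = 10.
  α_3 = 11: Horner steps 7 → 6, so m(11) = 6.
  α_4 = 3: Horner steps 7 → 2, so m(3) = 2.
Codeword c = [12, 10, 6, 2] ∈ F_13^4.


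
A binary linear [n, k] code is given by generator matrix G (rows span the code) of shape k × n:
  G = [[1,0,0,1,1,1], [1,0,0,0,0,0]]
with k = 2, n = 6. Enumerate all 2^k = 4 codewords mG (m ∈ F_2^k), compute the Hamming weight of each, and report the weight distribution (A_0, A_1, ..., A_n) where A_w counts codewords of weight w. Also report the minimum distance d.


Weight distribution: A_0 = 1, A_1 = 1, A_3 = 1, A_4 = 1. Minimum distance d = 1.

Enumerate all 2^2 = 4 messages m ∈ F_2^2.
For each, compute codeword c = mG in F_2^6, then tally its weight.
  m = 00 → c = 000000, weight = 0.
  m = 10 → c = 100111, weight = 4.
  m = 01 → c = 100000, weight = 1.
  m = 11 → c = 000111, weight = 3.
Tally weights:
  weight 0: 1 codewords.
  weight 1: 1 codewords.
  weight 3: 1 codewords.
  weight 4: 1 codewords.
Minimum distance d = smallest w > 0 with A_w > 0 = 1.
Sanity: Σ A_w = 4 = 2^2 = 4 ✓.


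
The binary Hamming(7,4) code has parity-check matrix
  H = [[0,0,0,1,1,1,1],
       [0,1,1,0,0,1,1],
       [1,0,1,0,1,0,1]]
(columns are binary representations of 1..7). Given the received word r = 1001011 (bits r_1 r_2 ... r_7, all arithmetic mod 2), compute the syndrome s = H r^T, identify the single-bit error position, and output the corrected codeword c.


s = (1, 0, 0)^T, error position = 4, corrected codeword c = 1000011

Compute s = H r^T mod 2 one row at a time:
  s_1 = 1 + 0 + 1 + 1 = 3 ≡ 1 (mod 2).
  s_2 = 0 + 0 + 1 + 1 = 2 ≡ 0 (mod 2).
  s_3 = 1 + 0 + 0 + 1 = 2 ≡ 0 (mod 2).
s = (1, 0, 0)^T — this equals column 4 of H (binary 100), so error is at position 4.
Correct: flip bit 4 of r = 1001011 to get c = 1000011.


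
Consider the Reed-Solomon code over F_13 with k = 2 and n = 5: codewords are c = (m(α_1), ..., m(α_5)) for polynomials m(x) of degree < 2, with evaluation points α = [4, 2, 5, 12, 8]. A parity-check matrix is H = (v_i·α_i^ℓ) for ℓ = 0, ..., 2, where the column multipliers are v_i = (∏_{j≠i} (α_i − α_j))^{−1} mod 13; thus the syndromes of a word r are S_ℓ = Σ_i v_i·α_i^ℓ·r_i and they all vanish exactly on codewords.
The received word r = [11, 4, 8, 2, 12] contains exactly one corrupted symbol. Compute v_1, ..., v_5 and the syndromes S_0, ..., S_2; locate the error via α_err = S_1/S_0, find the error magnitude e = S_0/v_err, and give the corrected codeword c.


S = (7, 6, 7), error at position 4, error magnitude e = 2, c = [11, 4, 8, 0, 12].

Step 1: column multipliers v_i = (∏_{j≠i}(α_i − α_j))^{−1} mod 13.
  i = 1 (α = 4): (4−2)(4−5)(4−12)(4−8) = 2·(−1)·(−8)·(−4) = −64 ≡ 1, so v_1 = 1^{−1} = 1 (mod 13).
  i = 2 (α = 2): (2−4)(2−5)(2−12)(2−8) = (−2)·(−3)·(−10)·(−6) = 360 ≡ 9, so v_2 = 9^{−1} = 3 (mod 13).
  i = 3 (α = 5): (5−4)(5−2)(5−12)(5−8) = 1·3·(−7)·(−3) = 63 ≡ 11, so v_3 = 11^{−1} = 6 (mod 13).
  i = 4 (α = 12): (12−4)(12−2)(12−5)(12−8) = 8·10·7·4 = 2240 ≡ 4, so v_4 = 4^{−1} = 10 (mod 13).
  i = 5 (α = 8): (8−4)(8−2)(8−5)(8−12) = 4·6·3·(−4) = −288 ≡ 11, so v_5 = 11^{−1} = 6 (mod 13).
  v = [1, 3, 6, 10, 6].
Step 2: syndromes of r = [11, 4, 8, 2, 12] (all sums mod 13).
  S_0 = Σ v_i r_i = 1·11 + 3·4 + 6·8 + 10·2 + 6·12 = 163 ≡ 7.
  S_1 = Σ v_i α_i r_i = 1·4·11 + 3·2·4 + 6·5·8 + 10·12·2 + 6·8·12 = 1124 ≡ 6.
  α_i^2 mod 13 = [3, 4, 12, 1, 12].
  S_2 = Σ v_i α_i^2 r_i = 1·3·11 + 3·4·4 + 6·12·8 + 10·1·2 + 6·12·12 = 1541 ≡ 7.
  S = (7, 6, 7) ≠ 0, so r is not a codeword (an error is present).
Step 3: locate the error. For a single error e at position i, S_ℓ = v_i·e·α_i^ℓ, so α_err = S_1/S_0.
  S_0^{−1} = 7^{−1} = 2 (mod 13), so α_err = 6·2 = 12 ≡ 12 = α_4. Error position i = 4.
  Consistency check: S_2/S_1 = 7·11 = 77 ≡ 12 = α_err ✓ (single-error assumption holds).
Step 4: error magnitude e = S_0/v_4 = S_0·∏_{j≠4}(α_4 − α_j) = 7·4 = 28 ≡ 2 (mod 13).
Step 5: correct position 4: c_4 = r_4 − e = 2 − 2 ≡ 0 (mod 13). Hence c = [11, 4, 8, 0, 12].
  Check: interpolating c through the α_i gives m(x) = 10 + 10·x (degree < 2) with m(α_i) = c_i for every i, so c is indeed a codeword.


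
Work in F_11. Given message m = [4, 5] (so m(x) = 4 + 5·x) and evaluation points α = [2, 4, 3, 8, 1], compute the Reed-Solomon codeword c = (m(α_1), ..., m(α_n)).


c = [3, 2, 8, 0, 9]

Message polynomial: m(x) = 4 + 5·x (mod 11).
For each evaluation point α_i, compute m(α_i) mod 11:
  α_1 = 2: Horner steps 5 → 3, so m(2) = 3.
  α_2 = 4: Horner steps 5 → 2, so m(4) = 2.
  α_3 = 3: Horner steps 5 → 8, so m(3) = 8.
  α_4 = 8: Horner steps 5 → 0, so m(8) = 0.
  α_5 = 1: Horner steps 5 → 9, so m(1) = 9.
Codeword c = [3, 2, 8, 0, 9] ∈ F_11^5.


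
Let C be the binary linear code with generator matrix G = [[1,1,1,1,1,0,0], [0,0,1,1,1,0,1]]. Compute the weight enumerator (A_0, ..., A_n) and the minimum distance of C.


Weight distribution: A_0 = 1, A_3 = 1, A_4 = 1, A_5 = 1. Minimum distance d = 3.

Enumerate all 2^2 = 4 messages m ∈ F_2^2.
For each, compute codeword c = mG in F_2^7, then tally its weight.
  m = 00 → c = 0000000, weight = 0.
  m = 10 → c = 1111100, weight = 5.
  m = 01 → c = 0011101, weight = 4.
  m = 11 → c = 1100001, weight = 3.
Tally weights:
  weight 0: 1 codewords.
  weight 3: 1 codewords.
  weight 4: 1 codewords.
  weight 5: 1 codewords.
Minimum distance d = smallest w > 0 with A_w > 0 = 3.
Sanity: Σ A_w = 4 = 2^2 = 4 ✓.


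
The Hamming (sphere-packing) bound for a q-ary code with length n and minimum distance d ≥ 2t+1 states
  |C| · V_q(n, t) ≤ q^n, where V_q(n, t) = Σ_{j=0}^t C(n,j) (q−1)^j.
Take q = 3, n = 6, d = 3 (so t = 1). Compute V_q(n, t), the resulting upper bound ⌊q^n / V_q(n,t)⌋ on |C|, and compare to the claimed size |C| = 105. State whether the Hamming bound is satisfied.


V_q(n, t) = 13, q^n = 729, Hamming bound = 56, |C| = 105 > bound (violated).

Step 1: Compute V_q(n, t) = Σ_{j=0}^1 C(n, j) (q−1)^j.
  j = 0: C(6,0)·(2)^0 = 1·1 = 1.
  j = 1: C(6,1)·(2)^1 = 6·2 = 12.
  V_q(n, t) = 1 + 12 = 13.
Step 2: q^n = 3^6 = 729.
Step 3: Hamming bound ⌊q^n / V_q(n,t)⌋ = ⌊729/13⌋ = 56.
Step 4: Compare |C| = 105 to 56: violated.
The claimed |C| lies above the Hamming bound, so no 3-ary code of length 6 with d ≥ 3 can have 105 codewords.


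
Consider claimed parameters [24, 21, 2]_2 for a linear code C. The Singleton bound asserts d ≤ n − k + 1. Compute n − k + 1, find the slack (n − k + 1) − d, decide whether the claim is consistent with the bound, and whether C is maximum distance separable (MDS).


Singleton RHS = n − k + 1 = 4, slack = 2, bound satisfied, not MDS.

Singleton bound: d ≤ n − k + 1.
Here n = 24, k = 21, so n − k + 1 = 4.
Given d = 2, check d ≤ 4: YES.
Slack = (n − k + 1) − d = 2.
The code is NOT MDS (slack = 2 > 0).
Description: the claimed parameters are [24, 21, 2]_2; such a code would be non-MDS.


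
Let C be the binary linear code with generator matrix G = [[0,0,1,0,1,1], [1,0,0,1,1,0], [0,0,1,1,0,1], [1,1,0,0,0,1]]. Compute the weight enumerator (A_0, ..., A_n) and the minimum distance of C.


Weight distribution: A_0 = 1, A_1 = 1, A_2 = 2, A_3 = 6, A_4 = 5, A_5 = 1. Minimum distance d = 1.

Enumerate all 2^4 = 16 messages m ∈ F_2^4.
For each, compute codeword c = mG in F_2^6, then tally its weight.
  m = 0000 → c = 000000, weight = 0.
  m = 1000 → c = 001011, weight = 3.
  m = 0100 → c = 100110, weight = 3.
  m = 1100 → c = 101101, weight = 4.
  m = 0010 → c = 001101, weight = 3.
  m = 1010 → c = 000110, weight = 2.
  m = 0110 → c = 101011, weight = 4.
  m = 1110 → c = 100000, weight = 1.
  m = 0001 → c = 110001, weight = 3.
  m = 1001 → c = 111010, weight = 4.
  m = 0101 → c = 010111, weight = 4.
  m = 1101 → c = 011100, weight = 3.
  m = 0011 → c = 111100, weight = 4.
  m = 1011 → c = 110111, weight = 5.
  m = 0111 → c = 011010, weight = 3.
  m = 1111 → c = 010001, weight = 2.
Tally weights:
  weight 0: 1 codewords.
  weight 1: 1 codewords.
  weight 2: 2 codewords.
  weight 3: 6 codewords.
  weight 4: 5 codewords.
  weight 5: 1 codewords.
Minimum distance d = smallest w > 0 with A_w > 0 = 1.
Sanity: Σ A_w = 16 = 2^4 = 16 ✓.


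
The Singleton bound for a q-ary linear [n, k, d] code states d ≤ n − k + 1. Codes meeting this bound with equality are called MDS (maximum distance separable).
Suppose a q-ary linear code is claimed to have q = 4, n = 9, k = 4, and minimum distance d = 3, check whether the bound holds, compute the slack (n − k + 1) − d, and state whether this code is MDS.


Singleton RHS = n − k + 1 = 6, slack = 3, bound satisfied, not MDS.

Singleton bound: d ≤ n − k + 1.
Here n = 9, k = 4, so n − k + 1 = 6.
Given d = 3, check d ≤ 6: YES.
Slack = (n − k + 1) − d = 3.
The code is NOT MDS (slack = 3 > 0).
Description: the claimed parameters are [9, 4, 3]_4; such a code would be non-MDS.


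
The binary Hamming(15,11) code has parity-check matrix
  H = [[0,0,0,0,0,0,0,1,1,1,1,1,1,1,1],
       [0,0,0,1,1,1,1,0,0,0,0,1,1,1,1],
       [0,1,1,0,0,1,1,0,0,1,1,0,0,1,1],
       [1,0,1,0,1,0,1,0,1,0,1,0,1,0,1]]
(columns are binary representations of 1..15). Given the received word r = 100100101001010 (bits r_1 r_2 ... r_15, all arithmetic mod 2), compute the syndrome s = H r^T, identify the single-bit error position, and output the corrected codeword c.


s = (1, 0, 0, 1)^T, error position = 9, corrected codeword c = 100100100001010

Compute s = H r^T mod 2 one row at a time:
  s_1 = 0 + 1 + 0 + 0 + 1 + 0 + 1 + 0 = 3 ≡ 1 (mod 2).
  s_2 = 1 + 0 + 0 + 1 + 1 + 0 + 1 + 0 = 4 ≡ 0 (mod 2).
  s_3 = 0 + 0 + 0 + 1 + 0 + 0 + 1 + 0 = 2 ≡ 0 (mod 2).
  s_4 = 1 + 0 + 0 + 1 + 1 + 0 + 0 + 0 = 3 ≡ 1 (mod 2).
s = (1, 0, 0, 1)^T — this equals column 9 of H (binary 1001), so error is at position 9.
Correct: flip bit 9 of r = 100100101001010 to get c = 100100100001010.


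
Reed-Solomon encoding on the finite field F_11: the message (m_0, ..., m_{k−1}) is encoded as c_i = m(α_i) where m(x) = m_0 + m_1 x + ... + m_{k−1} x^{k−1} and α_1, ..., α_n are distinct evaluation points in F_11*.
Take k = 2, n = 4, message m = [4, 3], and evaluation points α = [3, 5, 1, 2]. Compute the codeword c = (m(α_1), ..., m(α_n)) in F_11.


c = [2, 8, 7, 10]

Message polynomial: m(x) = 4 + 3·x (mod 11).
For each evaluation point α_i, compute m(α_i) mod 11:
  α_1 = 3: Horner steps 3 → 2, so m(3) = 2.
  α_2 = 5: Horner steps 3 → 8, so m(5) = 8.
  α_3 = 1: Horner steps 3 → 7, so m(1) = 7.
  α_4 = 2: Horner steps 3 → 10, so m(2) = 10.
Codeword c = [2, 8, 7, 10] ∈ F_11^4.


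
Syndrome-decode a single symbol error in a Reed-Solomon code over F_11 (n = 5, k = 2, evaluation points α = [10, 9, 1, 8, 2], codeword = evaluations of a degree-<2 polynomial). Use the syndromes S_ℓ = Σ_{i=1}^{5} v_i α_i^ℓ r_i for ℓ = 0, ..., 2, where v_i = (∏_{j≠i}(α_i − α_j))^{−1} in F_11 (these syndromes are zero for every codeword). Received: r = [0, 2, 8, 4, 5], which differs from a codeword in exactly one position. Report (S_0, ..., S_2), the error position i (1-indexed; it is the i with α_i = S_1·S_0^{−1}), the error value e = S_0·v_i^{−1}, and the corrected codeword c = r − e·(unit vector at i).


S = (5, 5, 5), error at position 3, error magnitude e = 1, c = [0, 2, 7, 4, 5].

Step 1: column multipliers v_i = (∏_{j≠i}(α_i − α_j))^{−1} mod 11.
  i = 1 (α = 10): (10−9)(10−1)(10−8)(10−2) = 1·9·2·8 = 144 ≡ 1, so v_1 = 1^{−1} = 1 (mod 11).
  i = 2 (α = 9): (9−10)(9−1)(9−8)(9−2) = (−1)·8·1·7 = −56 ≡ 10, so v_2 = 10^{−1} = 10 (mod 11).
  i = 3 (α = 1): (1−10)(1−9)(1−8)(1−2) = (−9)·(−8)·(−7)·(−1) = 504 ≡ 9, so v_3 = 9^{−1} = 5 (mod 11).
  i = 4 (α = 8): (8−10)(8−9)(8−1)(8−2) = (−2)·(−1)·7·6 = 84 ≡ 7, so v_4 = 7^{−1} = 8 (mod 11).
  i = 5 (α = 2): (2−10)(2−9)(2−1)(2−8) = (−8)·(−7)·1·(−6) = −336 ≡ 5, so v_5 = 5^{−1} = 9 (mod 11).
  v = [1, 10, 5, 8, 9].
Step 2: syndromes of r = [0, 2, 8, 4, 5] (all sums mod 11).
  S_0 = Σ v_i r_i = 1·0 + 10·2 + 5·8 + 8·4 + 9·5 = 137 ≡ 5.
  S_1 = Σ v_i α_i r_i = 1·10·0 + 10·9·2 + 5·1·8 + 8·8·4 + 9·2·5 = 566 ≡ 5.
  α_i^2 mod 11 = [1, 4, 1, 9, 4].
  S_2 = Σ v_i α_i^2 r_i = 1·1·0 + 10·4·2 + 5·1·8 + 8·9·4 + 9·4·5 = 588 ≡ 5.
  S = (5, 5, 5) ≠ 0, so r is not a codeword (an error is present).
Step 3: locate the error. For a single error e at position i, S_ℓ = v_i·e·α_i^ℓ, so α_err = S_1/S_0.
  S_0^{−1} = 5^{−1} = 9 (mod 11), so α_err = 5·9 = 45 ≡ 1 = α_3. Error position i = 3.
  Consistency check: S_2/S_1 = 5·9 = 45 ≡ 1 = α_err ✓ (single-error assumption holds).
Step 4: error magnitude e = S_0/v_3 = S_0·∏_{j≠3}(α_3 − α_j) = 5·9 = 45 ≡ 1 (mod 11).
Step 5: correct position 3: c_3 = r_3 − e = 8 − 1 ≡ 7 (mod 11). Hence c = [0, 2, 7, 4, 5].
  Check: interpolating c through the α_i gives m(x) = 9 + 9·x (degree < 2) with m(α_i) = c_i for every i, so c is indeed a codeword.


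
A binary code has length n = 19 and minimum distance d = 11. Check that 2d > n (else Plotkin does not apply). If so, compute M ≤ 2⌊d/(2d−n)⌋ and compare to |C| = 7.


Plotkin bound M ≤ 6; given |C| = 7 > bound (violated).

Check applicability: 2d = 22, n = 19.
2d − n = 3 > 0, so Plotkin applies.
Compute d/(2d−n) = 11/3 ≈ 3.6667.
⌊d/(2d−n)⌋ = 3.
Plotkin bound: M ≤ 2·3 = 6.
Given |C| = 7, check: VIOLATED.
This |C| is above the Plotkin bound, so no binary code with n = 19, d = 11 and 7 codewords exists.


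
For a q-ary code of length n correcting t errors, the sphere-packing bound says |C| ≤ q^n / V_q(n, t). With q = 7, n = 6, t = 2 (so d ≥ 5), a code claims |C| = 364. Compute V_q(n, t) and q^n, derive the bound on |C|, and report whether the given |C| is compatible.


V_q(n, t) = 577, q^n = 117649, Hamming bound = 203, |C| = 364 > bound (violated).

Step 1: Compute V_q(n, t) = Σ_{j=0}^2 C(n, j) (q−1)^j.
  j = 0: C(6,0)·(6)^0 = 1·1 = 1.
  j = 1: C(6,1)·(6)^1 = 6·6 = 36.
  j = 2: C(6,2)·(6)^2 = 15·36 = 540.
  V_q(n, t) = 1 + 36 + 540 = 577.
Step 2: q^n = 7^6 = 117649.
Step 3: Hamming bound ⌊q^n / V_q(n,t)⌋ = ⌊117649/577⌋ = 203.
Step 4: Compare |C| = 364 to 203: violated.
The claimed |C| lies above the Hamming bound, so no 7-ary code of length 6 with d ≥ 5 can have 364 codewords.


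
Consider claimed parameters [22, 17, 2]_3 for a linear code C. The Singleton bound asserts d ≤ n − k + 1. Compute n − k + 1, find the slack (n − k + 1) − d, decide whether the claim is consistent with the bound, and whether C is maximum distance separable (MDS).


Singleton RHS = n − k + 1 = 6, slack = 4, bound satisfied, not MDS.

Singleton bound: d ≤ n − k + 1.
Here n = 22, k = 17, so n − k + 1 = 6.
Given d = 2, check d ≤ 6: YES.
Slack = (n − k + 1) − d = 4.
The code is NOT MDS (slack = 4 > 0).
Description: the claimed parameters are [22, 17, 2]_3; such a code would be non-MDS.


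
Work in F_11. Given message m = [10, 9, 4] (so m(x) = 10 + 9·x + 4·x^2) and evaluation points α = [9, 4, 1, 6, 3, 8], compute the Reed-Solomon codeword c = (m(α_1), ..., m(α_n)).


c = [8, 0, 1, 10, 7, 8]

Message polynomial: m(x) = 10 + 9·x + 4·x^2 (mod 11).
For each evaluation point α_i, compute m(α_i) mod 11:
  α_1 = 9: Horner steps 4 → 1 → 8, so m(9) = 8.
  α_2 = 4: Horner steps 4 → 3 → 0, so m(4) = 0.
  α_3 = 1: Horner steps 4 → 2 → 1, so m(1) = 1.
  α_4 = 6: Horner steps 4 → 0 → 10, so m(6) = 10.
  α_5 = 3: Horner steps 4 → 10 → 7, so m(3) = 7.
  α_6 = 8: Horner steps 4 → 8 → 8, so m(8) = 8.
Codeword c = [8, 0, 1, 10, 7, 8] ∈ F_11^6.


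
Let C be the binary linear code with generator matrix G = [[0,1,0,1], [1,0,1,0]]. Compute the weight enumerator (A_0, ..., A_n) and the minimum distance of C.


Weight distribution: A_0 = 1, A_2 = 2, A_4 = 1. Minimum distance d = 2.

Enumerate all 2^2 = 4 messages m ∈ F_2^2.
For each, compute codeword c = mG in F_2^4, then tally its weight.
  m = 00 → c = 0000, weight = 0.
  m = 10 → c = 0101, weight = 2.
  m = 01 → c = 1010, weight = 2.
  m = 11 → c = 1111, weight = 4.
Tally weights:
  weight 0: 1 codewords.
  weight 2: 2 codewords.
  weight 4: 1 codewords.
Minimum distance d = smallest w > 0 with A_w > 0 = 2.
Sanity: Σ A_w = 4 = 2^2 = 4 ✓.


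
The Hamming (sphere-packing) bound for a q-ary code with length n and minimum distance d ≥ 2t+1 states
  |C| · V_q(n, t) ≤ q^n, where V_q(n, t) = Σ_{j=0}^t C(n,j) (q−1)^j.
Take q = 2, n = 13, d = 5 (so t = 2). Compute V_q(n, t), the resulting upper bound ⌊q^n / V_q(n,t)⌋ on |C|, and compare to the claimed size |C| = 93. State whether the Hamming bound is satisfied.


V_q(n, t) = 92, q^n = 8192, Hamming bound = 89, |C| = 93 > bound (violated).

Step 1: Compute V_q(n, t) = Σ_{j=0}^2 C(n, j) (q−1)^j.
  j = 0: C(13,0)·(1)^0 = 1·1 = 1.
  j = 1: C(13,1)·(1)^1 = 13·1 = 13.
  j = 2: C(13,2)·(1)^2 = 78·1 = 78.
  V_q(n, t) = 1 + 13 + 78 = 92.
Step 2: q^n = 2^13 = 8192.
Step 3: Hamming bound ⌊q^n / V_q(n,t)⌋ = ⌊8192/92⌋ = 89.
Step 4: Compare |C| = 93 to 89: violated.
The claimed |C| lies above the Hamming bound, so no 2-ary code of length 13 with d ≥ 5 can have 93 codewords.


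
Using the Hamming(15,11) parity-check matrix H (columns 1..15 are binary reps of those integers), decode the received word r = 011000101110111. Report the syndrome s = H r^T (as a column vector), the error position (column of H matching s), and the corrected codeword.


s = (0, 0, 1, 0)^T, error position = 2, corrected codeword c = 001000101110111

Compute s = H r^T mod 2 one row at a time:
  s_1 = 0 + 1 + 1 + 1 + 0 + 1 + 1 + 1 = 6 ≡ 0 (mod 2).
  s_2 = 0 + 0 + 0 + 1 + 0 + 1 + 1 + 1 = 4 ≡ 0 (mod 2).
  s_3 = 1 + 1 + 0 + 1 + 1 + 1 + 1 + 1 = 7 ≡ 1 (mod 2).
  s_4 = 0 + 1 + 0 + 1 + 1 + 1 + 1 + 1 = 6 ≡ 0 (mod 2).
s = (0, 0, 1, 0)^T — this equals column 2 of H (binary 0010), so error is at position 2.
Correct: flip bit 2 of r = 011000101110111 to get c = 001000101110111.


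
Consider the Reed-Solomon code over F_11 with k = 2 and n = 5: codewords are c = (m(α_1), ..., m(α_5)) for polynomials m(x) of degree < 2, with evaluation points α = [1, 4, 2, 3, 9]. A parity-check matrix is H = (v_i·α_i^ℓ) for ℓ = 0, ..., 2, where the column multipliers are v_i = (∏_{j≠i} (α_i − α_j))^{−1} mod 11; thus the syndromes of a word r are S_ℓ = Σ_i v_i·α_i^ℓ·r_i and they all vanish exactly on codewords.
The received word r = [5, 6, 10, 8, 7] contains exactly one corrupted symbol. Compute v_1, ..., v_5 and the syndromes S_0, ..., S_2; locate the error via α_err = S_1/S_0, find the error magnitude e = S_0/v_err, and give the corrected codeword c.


S = (1, 1, 1), error at position 1, error magnitude e = 4, c = [1, 6, 10, 8, 7].

Step 1: column multipliers v_i = (∏_{j≠i}(α_i − α_j))^{−1} mod 11.
  i = 1 (α = 1): (1−4)(1−2)(1−3)(1−9) = (−3)·(−1)·(−2)·(−8) = 48 ≡ 4, so v_1 = 4^{−1} = 3 (mod 11).
  i = 2 (α = 4): (4−1)(4−2)(4−3)(4−9) = 3·2·1·(−5) = −30 ≡ 3, so v_2 = 3^{−1} = 4 (mod 11).
  i = 3 (α = 2): (2−1)(2−4)(2−3)(2−9) = 1·(−2)·(−1)·(−7) = −14 ≡ 8, so v_3 = 8^{−1} = 7 (mod 11).
  i = 4 (α = 3): (3−1)(3−4)(3−2)(3−9) = 2·(−1)·1·(−6) = 12 ≡ 1, so v_4 = 1^{−1} = 1 (mod 11).
  i = 5 (α = 9): (9−1)(9−4)(9−2)(9−3) = 8·5·7·6 = 1680 ≡ 8, so v_5 = 8^{−1} = 7 (mod 11).
  v = [3, 4, 7, 1, 7].
Step 2: syndromes of r = [5, 6, 10, 8, 7] (all sums mod 11).
  S_0 = Σ v_i r_i = 3·5 + 4·6 + 7·10 + 1·8 + 7·7 = 166 ≡ 1.
  S_1 = Σ v_i α_i r_i = 3·1·5 + 4·4·6 + 7·2·10 + 1·3·8 + 7·9·7 = 716 ≡ 1.
  α_i^2 mod 11 = [1, 5, 4, 9, 4].
  S_2 = Σ v_i α_i^2 r_i = 3·1·5 + 4·5·6 + 7·4·10 + 1·9·8 + 7·4·7 = 683 ≡ 1.
  S = (1, 1, 1) ≠ 0, so r is not a codeword (an error is present).
Step 3: locate the error. For a single error e at position i, S_ℓ = v_i·e·α_i^ℓ, so α_err = S_1/S_0.
  S_0^{−1} = 1^{−1} = 1 (mod 11), so α_err = 1·1 = 1 ≡ 1 = α_1. Error position i = 1.
  Consistency check: S_2/S_1 = 1·1 = 1 ≡ 1 = α_err ✓ (single-error assumption holds).
Step 4: error magnitude e = S_0/v_1 = S_0·∏_{j≠1}(α_1 − α_j) = 1·4 = 4 ≡ 4 (mod 11).
Step 5: correct position 1: c_1 = r_1 − e = 5 − 4 ≡ 1 (mod 11). Hence c = [1, 6, 10, 8, 7].
  Check: interpolating c through the α_i gives m(x) = 3 + 9·x (degree < 2) with m(α_i) = c_i for every i, so c is indeed a codeword.


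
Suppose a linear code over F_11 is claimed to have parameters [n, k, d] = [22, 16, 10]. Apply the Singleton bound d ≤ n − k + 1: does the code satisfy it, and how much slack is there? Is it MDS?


Singleton RHS = n − k + 1 = 7, slack = -3, bound violated (no such code; not MDS).

Singleton bound: d ≤ n − k + 1.
Here n = 22, k = 16, so n − k + 1 = 7.
Given d = 10, check d ≤ 7: NO.
Slack = (n − k + 1) − d = -3.
The slack is negative: d = 10 exceeds n − k + 1 = 7 by 3, so the Singleton bound is violated and no linear [22, 16, 10]_11 code can exist. In particular it is not MDS (MDS requires d = n − k + 1 exactly).
Description: the claimed parameters are [22, 16, 10]_11; such a code would be impossible (violates the Singleton bound).


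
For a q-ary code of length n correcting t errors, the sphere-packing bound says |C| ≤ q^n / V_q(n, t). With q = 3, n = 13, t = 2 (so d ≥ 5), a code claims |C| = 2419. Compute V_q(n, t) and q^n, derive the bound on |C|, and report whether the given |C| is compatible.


V_q(n, t) = 339, q^n = 1594323, Hamming bound = 4703, |C| = 2419 ≤ bound (satisfied).

Step 1: Compute V_q(n, t) = Σ_{j=0}^2 C(n, j) (q−1)^j.
  j = 0: C(13,0)·(2)^0 = 1·1 = 1.
  j = 1: C(13,1)·(2)^1 = 13·2 = 26.
  j = 2: C(13,2)·(2)^2 = 78·4 = 312.
  V_q(n, t) = 1 + 26 + 312 = 339.
Step 2: q^n = 3^13 = 1594323.
Step 3: Hamming bound ⌊q^n / V_q(n,t)⌋ = ⌊1594323/339⌋ = 4703.
Step 4: Compare |C| = 2419 to 4703: satisfied.
The claimed |C| lies below the Hamming bound.


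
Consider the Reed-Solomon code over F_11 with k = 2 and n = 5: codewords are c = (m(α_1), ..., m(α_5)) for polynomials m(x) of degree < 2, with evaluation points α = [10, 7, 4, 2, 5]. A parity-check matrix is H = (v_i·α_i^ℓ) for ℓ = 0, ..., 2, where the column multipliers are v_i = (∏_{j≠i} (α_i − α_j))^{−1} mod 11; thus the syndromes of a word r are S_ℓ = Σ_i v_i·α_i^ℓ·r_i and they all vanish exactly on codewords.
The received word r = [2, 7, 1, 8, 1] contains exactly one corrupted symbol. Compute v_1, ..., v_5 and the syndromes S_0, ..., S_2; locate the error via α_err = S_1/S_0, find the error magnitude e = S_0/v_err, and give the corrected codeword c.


S = (8, 7, 2), error at position 5, error magnitude e = 9, c = [2, 7, 1, 8, 3].

Step 1: column multipliers v_i = (∏_{j≠i}(α_i − α_j))^{−1} mod 11.
  i = 1 (α = 10): (10−7)(10−4)(10−2)(10−5) = 3·6·8·5 = 720 ≡ 5, so v_1 = 5^{−1} = 9 (mod 11).
  i = 2 (α = 7): (7−10)(7−4)(7−2)(7−5) = (−3)·3·5·2 = −90 ≡ 9, so v_2 = 9^{−1} = 5 (mod 11).
  i = 3 (α = 4): (4−10)(4−7)(4−2)(4−5) = (−6)·(−3)·2·(−1) = −36 ≡ 8, so v_3 = 8^{−1} = 7 (mod 11).
  i = 4 (α = 2): (2−10)(2−7)(2−4)(2−5) = (−8)·(−5)·(−2)·(−3) = 240 ≡ 9, so v_4 = 9^{−1} = 5 (mod 11).
  i = 5 (α = 5): (5−10)(5−7)(5−4)(5−2) = (−5)·(−2)·1·3 = 30 ≡ 8, so v_5 = 8^{−1} = 7 (mod 11).
  v = [9, 5, 7, 5, 7].
Step 2: syndromes of r = [2, 7, 1, 8, 1] (all sums mod 11).
  S_0 = Σ v_i r_i = 9·2 + 5·7 + 7·1 + 5·8 + 7·1 = 107 ≡ 8.
  S_1 = Σ v_i α_i r_i = 9·10·2 + 5·7·7 + 7·4·1 + 5·2·8 + 7·5·1 = 568 ≡ 7.
  α_i^2 mod 11 = [1, 5, 5, 4, 3].
  S_2 = Σ v_i α_i^2 r_i = 9·1·2 + 5·5·7 + 7·5·1 + 5·4·8 + 7·3·1 = 409 ≡ 2.
  S = (8, 7, 2) ≠ 0, so r is not a codeword (an error is present).
Step 3: locate the error. For a single error e at position i, S_ℓ = v_i·e·α_i^ℓ, so α_err = S_1/S_0.
  S_0^{−1} = 8^{−1} = 7 (mod 11), so α_err = 7·7 = 49 ≡ 5 = α_5. Error position i = 5.
  Consistency check: S_2/S_1 = 2·8 = 16 ≡ 5 = α_err ✓ (single-error assumption holds).
Step 4: error magnitude e = S_0/v_5 = S_0·∏_{j≠5}(α_5 − α_j) = 8·8 = 64 ≡ 9 (mod 11).
Step 5: correct position 5: c_5 = r_5 − e = 1 − 9 ≡ 3 (mod 11). Hence c = [2, 7, 1, 8, 3].
  Check: interpolating c through the α_i gives m(x) = 4 + 2·x (degree < 2) with m(α_i) = c_i for every i, so c is indeed a codeword.


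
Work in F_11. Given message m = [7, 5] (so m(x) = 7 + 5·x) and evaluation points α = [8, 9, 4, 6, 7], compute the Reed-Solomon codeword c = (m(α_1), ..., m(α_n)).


c = [3, 8, 5, 4, 9]

Message polynomial: m(x) = 7 + 5·x (mod 11).
For each evaluation point α_i, compute m(α_i) mod 11:
  α_1 = 8: Horner steps 5 → 3, so m(8) = 3.
  α_2 = 9: Horner steps 5 → 8, so m(9) = 8.
  α_3 = 4: Horner steps 5 → 5, so m(4) = 5.
  α_4 = 6: Horner steps 5 → 4, so m(6) = 4.
  α_5 = 7: Horner steps 5 → 9, so m(7) = 9.
Codeword c = [3, 8, 5, 4, 9] ∈ F_11^5.


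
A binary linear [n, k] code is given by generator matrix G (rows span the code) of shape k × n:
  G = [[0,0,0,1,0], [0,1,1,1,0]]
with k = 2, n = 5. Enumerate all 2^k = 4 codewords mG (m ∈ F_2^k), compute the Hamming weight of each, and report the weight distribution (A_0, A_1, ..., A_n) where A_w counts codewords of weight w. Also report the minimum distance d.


Weight distribution: A_0 = 1, A_1 = 1, A_2 = 1, A_3 = 1. Minimum distance d = 1.

Enumerate all 2^2 = 4 messages m ∈ F_2^2.
For each, compute codeword c = mG in F_2^5, then tally its weight.
  m = 00 → c = 00000, weight = 0.
  m = 10 → c = 00010, weight = 1.
  m = 01 → c = 01110, weight = 3.
  m = 11 → c = 01100, weight = 2.
Tally weights:
  weight 0: 1 codewords.
  weight 1: 1 codewords.
  weight 2: 1 codewords.
  weight 3: 1 codewords.
Minimum distance d = smallest w > 0 with A_w > 0 = 1.
Sanity: Σ A_w = 4 = 2^2 = 4 ✓.


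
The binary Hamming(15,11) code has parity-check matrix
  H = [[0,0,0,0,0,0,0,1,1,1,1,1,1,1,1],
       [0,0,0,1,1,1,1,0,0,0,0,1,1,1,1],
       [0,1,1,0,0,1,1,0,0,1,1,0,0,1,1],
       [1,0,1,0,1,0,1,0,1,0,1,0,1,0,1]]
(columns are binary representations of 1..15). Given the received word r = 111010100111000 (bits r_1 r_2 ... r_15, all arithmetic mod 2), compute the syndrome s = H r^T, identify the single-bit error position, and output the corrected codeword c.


s = (1, 1, 1, 1)^T, error position = 15, corrected codeword c = 111010100111001

Compute s = H r^T mod 2 one row at a time:
  s_1 = 0 + 0 + 1 + 1 + 1 + 0 + 0 + 0 = 3 ≡ 1 (mod 2).
  s_2 = 0 + 1 + 0 + 1 + 1 + 0 + 0 + 0 = 3 ≡ 1 (mod 2).
  s_3 = 1 + 1 + 0 + 1 + 1 + 1 + 0 + 0 = 5 ≡ 1 (mod 2).
  s_4 = 1 + 1 + 1 + 1 + 0 + 1 + 0 + 0 = 5 ≡ 1 (mod 2).
s = (1, 1, 1, 1)^T — this equals column 15 of H (binary 1111), so error is at position 15.
Correct: flip bit 15 of r = 111010100111000 to get c = 111010100111001.


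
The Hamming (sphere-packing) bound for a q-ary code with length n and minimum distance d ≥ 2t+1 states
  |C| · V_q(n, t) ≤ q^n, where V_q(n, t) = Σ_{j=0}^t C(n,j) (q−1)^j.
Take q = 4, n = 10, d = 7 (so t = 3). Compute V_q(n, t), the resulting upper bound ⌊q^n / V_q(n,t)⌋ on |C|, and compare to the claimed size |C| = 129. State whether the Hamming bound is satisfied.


V_q(n, t) = 3676, q^n = 1048576, Hamming bound = 285, |C| = 129 ≤ bound (satisfied).

Step 1: Compute V_q(n, t) = Σ_{j=0}^3 C(n, j) (q−1)^j.
  j = 0: C(10,0)·(3)^0 = 1·1 = 1.
  j = 1: C(10,1)·(3)^1 = 10·3 = 30.
  j = 2: C(10,2)·(3)^2 = 45·9 = 405.
  j = 3: C(10,3)·(3)^3 = 120·27 = 3240.
  V_q(n, t) = 1 + 30 + 405 + 3240 = 3676.
Step 2: q^n = 4^10 = 1048576.
Step 3: Hamming bound ⌊q^n / V_q(n,t)⌋ = ⌊1048576/3676⌋ = 285.
Step 4: Compare |C| = 129 to 285: satisfied.
The claimed |C| lies below the Hamming bound.


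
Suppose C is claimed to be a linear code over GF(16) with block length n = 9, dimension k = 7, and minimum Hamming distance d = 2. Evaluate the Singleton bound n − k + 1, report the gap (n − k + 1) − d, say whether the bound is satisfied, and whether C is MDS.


Singleton RHS = n − k + 1 = 3, slack = 1, bound satisfied, not MDS.

Singleton bound: d ≤ n − k + 1.
Here n = 9, k = 7, so n − k + 1 = 3.
Given d = 2, check d ≤ 3: YES.
Slack = (n − k + 1) − d = 1.
The code is NOT MDS (slack = 1 > 0).
Description: the claimed parameters are [9, 7, 2]_16; such a code would be non-MDS.
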